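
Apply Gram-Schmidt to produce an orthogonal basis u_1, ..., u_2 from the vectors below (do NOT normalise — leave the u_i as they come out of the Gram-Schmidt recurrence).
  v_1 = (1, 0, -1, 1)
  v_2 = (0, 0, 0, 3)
Orthogonal basis:
  u_1 = (1, 0, -1, 1)
  u_2 = (-1, 0, 1, 2)

Apply the Gram-Schmidt recurrence
  u_1 = v_1
  u_i = v_i − Σ_{j<i} ((v_i · u_j) / (u_j · u_j)) · u_j.

Step by step this gives:
  u_1 = (1, 0, -1, 1)
  u_2 = (-1, 0, 1, 2)

Orthogonality check:
  u_2 · u_1 = 0 (should be 0)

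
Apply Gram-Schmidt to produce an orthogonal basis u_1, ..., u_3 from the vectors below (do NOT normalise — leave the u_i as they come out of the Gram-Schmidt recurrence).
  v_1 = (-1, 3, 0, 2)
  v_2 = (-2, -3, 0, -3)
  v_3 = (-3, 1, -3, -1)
Orthogonal basis:
  u_1 = (-1, 3, 0, 2)
  u_2 = (-41/14, -3/14, 0, -8/7)
  u_3 = (21/139, 49/139, -3, -63/139)

Apply the Gram-Schmidt recurrence
  u_1 = v_1
  u_i = v_i − Σ_{j<i} ((v_i · u_j) / (u_j · u_j)) · u_j.

Step by step this gives:
  u_1 = (-1, 3, 0, 2)
  u_2 = (-41/14, -3/14, 0, -8/7)
  u_3 = (21/139, 49/139, -3, -63/139)

Orthogonality check:
  u_2 · u_1 = 0 (should be 0)
  u_3 · u_1 = 0 (should be 0)
  u_3 · u_2 = 0 (should be 0)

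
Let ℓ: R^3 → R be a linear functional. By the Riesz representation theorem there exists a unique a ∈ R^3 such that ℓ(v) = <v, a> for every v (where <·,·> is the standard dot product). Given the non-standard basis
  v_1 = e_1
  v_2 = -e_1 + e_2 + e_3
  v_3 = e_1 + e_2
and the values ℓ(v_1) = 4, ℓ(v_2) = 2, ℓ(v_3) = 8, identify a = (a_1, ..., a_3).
a = (4, 4, 2)

Write a = (a_1, ..., a_3) in the standard basis. For each basis vector v_i, ℓ(v_i) = <v_i, a> is a linear equation in the a_j's. Collect the n equations into a matrix system V a = ℓ, where row i of V is v_i (expressed in the standard basis). Since V is invertible (lower-triangular with 1s on the diagonal, up to permutation), solve by back-substitution:
  V =
[[1, 0, 0],
 [-1, 1, 1],
 [1, 1, 0]]
  V a = (4, 2, 8)
Solving gives a = (4, 4, 2).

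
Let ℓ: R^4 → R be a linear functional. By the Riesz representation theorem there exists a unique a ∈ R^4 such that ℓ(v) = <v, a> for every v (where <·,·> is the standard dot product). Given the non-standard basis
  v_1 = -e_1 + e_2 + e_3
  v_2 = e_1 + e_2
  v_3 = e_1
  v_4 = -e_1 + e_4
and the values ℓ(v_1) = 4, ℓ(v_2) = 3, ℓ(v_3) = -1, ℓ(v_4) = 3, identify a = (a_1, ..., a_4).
a = (-1, 4, -1, 2)

Write a = (a_1, ..., a_4) in the standard basis. For each basis vector v_i, ℓ(v_i) = <v_i, a> is a linear equation in the a_j's. Collect the n equations into a matrix system V a = ℓ, where row i of V is v_i (expressed in the standard basis). Since V is invertible (lower-triangular with 1s on the diagonal, up to permutation), solve by back-substitution:
  V =
[[-1, 1, 1, 0],
 [1, 1, 0, 0],
 [1, 0, 0, 0],
 [-1, 0, 0, 1]]
  V a = (4, 3, -1, 3)
Solving gives a = (-1, 4, -1, 2).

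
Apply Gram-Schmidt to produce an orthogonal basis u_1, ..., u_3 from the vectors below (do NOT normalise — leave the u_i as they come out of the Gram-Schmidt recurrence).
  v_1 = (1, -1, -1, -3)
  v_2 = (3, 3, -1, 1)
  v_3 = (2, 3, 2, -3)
Orthogonal basis:
  u_1 = (1, -1, -1, -3)
  u_2 = (19/6, 17/6, -7/6, 1/2)
  u_3 = (-16/59, 113/59, 186/59, -105/59)

Apply the Gram-Schmidt recurrence
  u_1 = v_1
  u_i = v_i − Σ_{j<i} ((v_i · u_j) / (u_j · u_j)) · u_j.

Step by step this gives:
  u_1 = (1, -1, -1, -3)
  u_2 = (19/6, 17/6, -7/6, 1/2)
  u_3 = (-16/59, 113/59, 186/59, -105/59)

Orthogonality check:
  u_2 · u_1 = 0 (should be 0)
  u_3 · u_1 = 0 (should be 0)
  u_3 · u_2 = 0 (should be 0)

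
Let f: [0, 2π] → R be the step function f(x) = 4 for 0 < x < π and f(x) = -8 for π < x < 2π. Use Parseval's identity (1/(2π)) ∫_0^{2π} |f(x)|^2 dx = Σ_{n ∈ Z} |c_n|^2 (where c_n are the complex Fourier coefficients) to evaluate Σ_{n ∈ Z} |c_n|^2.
Σ |c_n|^2 = 40

Parseval equates the L^2 energy of f (normalised by 1/(2π)) with the ℓ^2 sum of its Fourier coefficients: (1/(2π)) ∫_0^{2π} |f|^2 = Σ |c_n|^2.
Compute the left side: (1/(2π)) [∫_0^π 4^2 dx + ∫_π^{2π} (-8)^2 dx] = (1/(2π)) · (16π + 64π) = (16 + 64)/2 = 40.
So Σ_{n ∈ Z} |c_n|^2 = 40.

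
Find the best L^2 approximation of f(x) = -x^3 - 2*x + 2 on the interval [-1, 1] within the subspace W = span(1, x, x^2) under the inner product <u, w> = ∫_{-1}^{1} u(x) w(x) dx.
g(x) = 2 - 13*x/5

The best approximation g ∈ W is the orthogonal projection of f onto W. Writing g = a_0 + a_1 x + a_2 x^2, the coefficients solve the normal equations G · a = b where
  G_{ij} = <φ_i, φ_j> and b_i = <f, φ_i>, with φ_0 = 1, φ_1 = x, φ_2 = x^2.
G =
  [2, 0, 2/3]
  [0, 2/3, 0]
  [2/3, 0, 2/5],
b = (4, -26/15, 4/3).
Solving gives a_0 = 2, a_1 = -13/5, a_2 = 0, so
  g(x) = 2 - 13*x/5.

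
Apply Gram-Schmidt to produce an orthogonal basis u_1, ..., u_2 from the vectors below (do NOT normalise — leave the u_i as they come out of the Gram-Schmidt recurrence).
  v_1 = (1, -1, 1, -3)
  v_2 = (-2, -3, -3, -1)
Orthogonal basis:
  u_1 = (1, -1, 1, -3)
  u_2 = (-25/12, -35/12, -37/12, -3/4)

Apply the Gram-Schmidt recurrence
  u_1 = v_1
  u_i = v_i − Σ_{j<i} ((v_i · u_j) / (u_j · u_j)) · u_j.

Step by step this gives:
  u_1 = (1, -1, 1, -3)
  u_2 = (-25/12, -35/12, -37/12, -3/4)

Orthogonality check:
  u_2 · u_1 = 0 (should be 0)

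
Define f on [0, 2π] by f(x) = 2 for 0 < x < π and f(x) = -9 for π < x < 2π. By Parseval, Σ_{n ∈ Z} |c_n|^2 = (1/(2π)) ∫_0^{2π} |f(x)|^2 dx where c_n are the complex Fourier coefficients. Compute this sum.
Σ |c_n|^2 = 85/2

Parseval equates the L^2 energy of f (normalised by 1/(2π)) with the ℓ^2 sum of its Fourier coefficients: (1/(2π)) ∫_0^{2π} |f|^2 = Σ |c_n|^2.
Compute the left side: (1/(2π)) [∫_0^π 2^2 dx + ∫_π^{2π} (-9)^2 dx] = (1/(2π)) · (4π + 81π) = (4 + 81)/2 = 85/2.
So Σ_{n ∈ Z} |c_n|^2 = 85/2.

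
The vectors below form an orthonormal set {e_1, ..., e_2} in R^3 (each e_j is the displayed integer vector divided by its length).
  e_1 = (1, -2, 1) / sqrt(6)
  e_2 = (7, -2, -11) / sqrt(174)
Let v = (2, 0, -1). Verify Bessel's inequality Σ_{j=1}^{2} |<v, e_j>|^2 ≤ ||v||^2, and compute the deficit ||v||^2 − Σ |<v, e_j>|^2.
Σ |<v, e_j>|^2 = 109/29; ||v||^2 = 5; deficit = 36/29

Write each e_j = u_j / sqrt(<u_j, u_j>) where u_j is the displayed integer vector. Then <v, e_j> = <v, u_j> / sqrt(<u_j, u_j>), so |<v, e_j>|^2 = <v, u_j>^2 / <u_j, u_j>.
Coefficients: <v, e_1> = 1/sqrt(6), <v, e_2> = 25/sqrt(174).
Square and sum: Σ |<v, e_j>|^2 = 109/29.
Compute ||v||^2 = v·v = 5.
Deficit = 5 − 109/29 = 36/29 ≥ 0, confirming Bessel's inequality. (The deficit equals ||v − Σ <v,e_j> e_j||^2, the squared distance from v to span{e_j}.)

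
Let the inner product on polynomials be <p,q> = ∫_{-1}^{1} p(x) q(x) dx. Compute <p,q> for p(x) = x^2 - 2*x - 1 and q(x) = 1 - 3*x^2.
<p,q> = -8/15

Expand the product: p(x)·q(x) = -3*x^4 + 6*x^3 + 4*x^2 - 2*x - 1.
∫_{-1}^{1} of each monomial x^k gives [2/(k+1) if k even, 0 if k odd]. Integrating term-by-term (or equivalently evaluating the antiderivative F(x) = -3*x^5/5 + 3*x^4/2 + 4*x^3/3 - x^2 - x at the endpoints):
  F(1) − F(−1) = 7/30 − (23/30) = -8/15.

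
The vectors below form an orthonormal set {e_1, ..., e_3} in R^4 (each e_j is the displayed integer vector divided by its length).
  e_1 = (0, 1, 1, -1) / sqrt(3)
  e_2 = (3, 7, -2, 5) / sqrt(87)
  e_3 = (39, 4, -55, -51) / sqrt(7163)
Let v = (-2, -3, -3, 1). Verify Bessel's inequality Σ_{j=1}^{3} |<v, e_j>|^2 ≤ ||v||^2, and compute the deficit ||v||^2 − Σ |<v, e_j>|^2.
Σ |<v, e_j>|^2 = 4781/247; ||v||^2 = 23; deficit = 900/247

Write each e_j = u_j / sqrt(<u_j, u_j>) where u_j is the displayed integer vector. Then <v, e_j> = <v, u_j> / sqrt(<u_j, u_j>), so |<v, e_j>|^2 = <v, u_j>^2 / <u_j, u_j>.
Coefficients: <v, e_1> = -7/sqrt(3), <v, e_2> = -16/sqrt(87), <v, e_3> = 24/sqrt(7163).
Square and sum: Σ |<v, e_j>|^2 = 4781/247.
Compute ||v||^2 = v·v = 23.
Deficit = 23 − 4781/247 = 900/247 ≥ 0, confirming Bessel's inequality. (The deficit equals ||v − Σ <v,e_j> e_j||^2, the squared distance from v to span{e_j}.)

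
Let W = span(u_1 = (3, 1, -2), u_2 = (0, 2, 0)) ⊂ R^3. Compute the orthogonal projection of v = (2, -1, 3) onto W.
proj_W(v) = (0, -1, 0)

Set up U = [u_1 | ... | u_2] ∈ R^(3×2). The projector onto W = col(U) is P = U (U^T U)^(-1) U^T.
Compute U^T U =
  [14, 2]
  [2, 4],
and U^T v = (-1, -2).
Solve U^T U · c = U^T v for the coefficients: c = (0, -1/2). The projection is proj_W(v) = U c.
Check: (v - proj_W(v)) · u_1 = 0  (should be 0).
Check: (v - proj_W(v)) · u_2 = 0  (should be 0).
Result: proj_W(v) = (0, -1, 0).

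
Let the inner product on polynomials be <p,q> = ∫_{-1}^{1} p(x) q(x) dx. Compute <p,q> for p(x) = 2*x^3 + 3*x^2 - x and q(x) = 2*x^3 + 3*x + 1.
<p,q> = 96/35

Expand the product: p(x)·q(x) = 4*x^6 + 6*x^5 + 4*x^4 + 11*x^3 - x.
∫_{-1}^{1} of each monomial x^k gives [2/(k+1) if k even, 0 if k odd]. Integrating term-by-term (or equivalently evaluating the antiderivative F(x) = 4*x^7/7 + x^6 + 4*x^5/5 + 11*x^4/4 - x^2/2 at the endpoints):
  F(1) − F(−1) = 647/140 − (263/140) = 96/35.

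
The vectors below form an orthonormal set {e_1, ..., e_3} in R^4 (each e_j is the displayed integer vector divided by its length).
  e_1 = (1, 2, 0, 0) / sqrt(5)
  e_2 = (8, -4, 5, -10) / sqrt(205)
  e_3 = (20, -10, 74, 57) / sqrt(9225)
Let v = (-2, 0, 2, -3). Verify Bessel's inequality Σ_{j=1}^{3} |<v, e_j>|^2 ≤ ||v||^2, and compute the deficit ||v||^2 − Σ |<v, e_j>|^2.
Σ |<v, e_j>|^2 = 101/25; ||v||^2 = 17; deficit = 324/25

Write each e_j = u_j / sqrt(<u_j, u_j>) where u_j is the displayed integer vector. Then <v, e_j> = <v, u_j> / sqrt(<u_j, u_j>), so |<v, e_j>|^2 = <v, u_j>^2 / <u_j, u_j>.
Coefficients: <v, e_1> = -2/sqrt(5), <v, e_2> = 24/sqrt(205), <v, e_3> = -63/sqrt(9225).
Square and sum: Σ |<v, e_j>|^2 = 101/25.
Compute ||v||^2 = v·v = 17.
Deficit = 17 − 101/25 = 324/25 ≥ 0, confirming Bessel's inequality. (The deficit equals ||v − Σ <v,e_j> e_j||^2, the squared distance from v to span{e_j}.)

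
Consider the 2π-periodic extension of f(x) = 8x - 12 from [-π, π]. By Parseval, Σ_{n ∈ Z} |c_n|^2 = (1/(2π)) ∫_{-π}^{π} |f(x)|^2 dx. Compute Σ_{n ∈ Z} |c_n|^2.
Σ |c_n|^2 = 64π^2/3 + 144

Expand and integrate term by term over [-π, π]:
  ∫ (8x)^2 dx = 64·(2π^3/3); ∫ 2·8·(-12)·x dx = 0 (odd integrand); ∫ (-12)^2 dx = 144·2π.
So (1/(2π)) ∫_{-π}^{π} (8x - 12)^2 dx = 64π^2/3 + 144 = 64π^2/3 + 144.
Parseval ⇒ Σ |c_n|^2 = 64π^2/3 + 144.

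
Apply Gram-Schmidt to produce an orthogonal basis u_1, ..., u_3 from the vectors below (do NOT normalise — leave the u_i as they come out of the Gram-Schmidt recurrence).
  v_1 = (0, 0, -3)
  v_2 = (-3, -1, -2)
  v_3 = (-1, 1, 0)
Orthogonal basis:
  u_1 = (0, 0, -3)
  u_2 = (-3, -1, 0)
  u_3 = (-2/5, 6/5, 0)

Apply the Gram-Schmidt recurrence
  u_1 = v_1
  u_i = v_i − Σ_{j<i} ((v_i · u_j) / (u_j · u_j)) · u_j.

Step by step this gives:
  u_1 = (0, 0, -3)
  u_2 = (-3, -1, 0)
  u_3 = (-2/5, 6/5, 0)

Orthogonality check:
  u_2 · u_1 = 0 (should be 0)
  u_3 · u_1 = 0 (should be 0)
  u_3 · u_2 = 0 (should be 0)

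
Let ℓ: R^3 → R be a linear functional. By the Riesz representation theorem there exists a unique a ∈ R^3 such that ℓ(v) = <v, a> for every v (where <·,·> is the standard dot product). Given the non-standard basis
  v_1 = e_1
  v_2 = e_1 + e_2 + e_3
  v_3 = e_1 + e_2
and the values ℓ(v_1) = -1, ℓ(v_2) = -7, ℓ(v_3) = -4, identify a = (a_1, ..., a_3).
a = (-1, -3, -3)

Write a = (a_1, ..., a_3) in the standard basis. For each basis vector v_i, ℓ(v_i) = <v_i, a> is a linear equation in the a_j's. Collect the n equations into a matrix system V a = ℓ, where row i of V is v_i (expressed in the standard basis). Since V is invertible (lower-triangular with 1s on the diagonal, up to permutation), solve by back-substitution:
  V =
[[1, 0, 0],
 [1, 1, 1],
 [1, 1, 0]]
  V a = (-1, -7, -4)
Solving gives a = (-1, -3, -3).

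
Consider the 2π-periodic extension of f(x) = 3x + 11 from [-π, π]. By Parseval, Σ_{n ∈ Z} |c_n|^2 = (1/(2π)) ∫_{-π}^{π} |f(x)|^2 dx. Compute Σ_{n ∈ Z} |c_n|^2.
Σ |c_n|^2 = 3π^2 + 121

Expand and integrate term by term over [-π, π]:
  ∫ (3x)^2 dx = 9·(2π^3/3); ∫ 2·3·(11)·x dx = 0 (odd integrand); ∫ 11^2 dx = 121·2π.
So (1/(2π)) ∫_{-π}^{π} (3x + 11)^2 dx = 9π^2/3 + 121 = 3π^2 + 121.
Parseval ⇒ Σ |c_n|^2 = 3π^2 + 121.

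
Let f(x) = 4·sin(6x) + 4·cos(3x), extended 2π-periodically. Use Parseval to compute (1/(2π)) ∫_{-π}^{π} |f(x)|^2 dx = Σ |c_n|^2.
Σ |c_n|^2 = 16

Expand |f|^2 and use orthogonality of {sin(nx), cos(mx)} on [-π, π]:
  ∫_{-π}^{π} sin(nx)^2 dx = π, ∫ cos(mx)^2 dx = π, and cross terms integrate to 0.
So ∫_{-π}^{π} f(x)^2 dx = 4^2 · π + 4^2 · π = (16 + 16)π.
Divide by 2π: (16 + 16)/2 = 16.
By Parseval, this equals Σ |c_n|^2.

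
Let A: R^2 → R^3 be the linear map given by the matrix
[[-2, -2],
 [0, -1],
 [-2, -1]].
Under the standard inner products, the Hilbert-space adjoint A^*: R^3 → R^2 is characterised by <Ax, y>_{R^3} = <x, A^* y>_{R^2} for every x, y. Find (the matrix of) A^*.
A^* = A^T =
[[-2, 0, -2],
 [-2, -1, -1]]

For real matrices with standard dot products, the defining identity <Ax, y> = <x, A^* y> gives (Ax)^T y = x^T (A^*) y, i.e. x^T A^T y = x^T (A^*) y. Since this holds for all x, y, we must have A^* = A^T. Therefore
A^* =
[[-2, 0, -2],
 [-2, -1, -1]].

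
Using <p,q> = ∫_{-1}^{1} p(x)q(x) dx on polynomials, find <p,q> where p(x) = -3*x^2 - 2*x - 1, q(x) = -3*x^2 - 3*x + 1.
<p,q> = 28/5

Expand the product: p(x)·q(x) = 9*x^4 + 15*x^3 + 6*x^2 + x - 1.
∫_{-1}^{1} of each monomial x^k gives [2/(k+1) if k even, 0 if k odd]. Integrating term-by-term (or equivalently evaluating the antiderivative F(x) = 9*x^5/5 + 15*x^4/4 + 2*x^3 + x^2/2 - x at the endpoints):
  F(1) − F(−1) = 141/20 − (29/20) = 28/5.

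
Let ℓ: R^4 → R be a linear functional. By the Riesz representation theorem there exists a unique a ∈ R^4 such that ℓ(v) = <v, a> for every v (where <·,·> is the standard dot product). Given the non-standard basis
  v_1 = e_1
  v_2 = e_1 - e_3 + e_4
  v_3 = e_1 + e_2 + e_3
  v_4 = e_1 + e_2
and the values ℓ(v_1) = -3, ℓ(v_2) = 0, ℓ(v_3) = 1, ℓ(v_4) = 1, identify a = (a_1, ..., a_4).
a = (-3, 4, 0, 3)

Write a = (a_1, ..., a_4) in the standard basis. For each basis vector v_i, ℓ(v_i) = <v_i, a> is a linear equation in the a_j's. Collect the n equations into a matrix system V a = ℓ, where row i of V is v_i (expressed in the standard basis). Since V is invertible (lower-triangular with 1s on the diagonal, up to permutation), solve by back-substitution:
  V =
[[1, 0, 0, 0],
 [1, 0, -1, 1],
 [1, 1, 1, 0],
 [1, 1, 0, 0]]
  V a = (-3, 0, 1, 1)
Solving gives a = (-3, 4, 0, 3).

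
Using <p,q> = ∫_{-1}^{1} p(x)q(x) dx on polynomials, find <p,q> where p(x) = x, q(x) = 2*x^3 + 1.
<p,q> = 4/5

Expand the product: p(x)·q(x) = 2*x^4 + x.
∫_{-1}^{1} of each monomial x^k gives [2/(k+1) if k even, 0 if k odd]. Integrating term-by-term (or equivalently evaluating the antiderivative F(x) = 2*x^5/5 + x^2/2 at the endpoints):
  F(1) − F(−1) = 9/10 − (1/10) = 4/5.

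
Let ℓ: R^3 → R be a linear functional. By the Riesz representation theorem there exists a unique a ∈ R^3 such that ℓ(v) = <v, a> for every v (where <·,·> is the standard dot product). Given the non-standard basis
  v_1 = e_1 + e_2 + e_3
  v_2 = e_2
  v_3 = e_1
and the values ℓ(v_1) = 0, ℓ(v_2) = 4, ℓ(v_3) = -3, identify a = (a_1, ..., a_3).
a = (-3, 4, -1)

Write a = (a_1, ..., a_3) in the standard basis. For each basis vector v_i, ℓ(v_i) = <v_i, a> is a linear equation in the a_j's. Collect the n equations into a matrix system V a = ℓ, where row i of V is v_i (expressed in the standard basis). Since V is invertible (lower-triangular with 1s on the diagonal, up to permutation), solve by back-substitution:
  V =
[[1, 1, 1],
 [0, 1, 0],
 [1, 0, 0]]
  V a = (0, 4, -3)
Solving gives a = (-3, 4, -1).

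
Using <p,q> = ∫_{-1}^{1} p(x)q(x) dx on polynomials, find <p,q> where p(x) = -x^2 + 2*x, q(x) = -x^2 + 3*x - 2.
<p,q> = 86/15

Expand the product: p(x)·q(x) = x^4 - 5*x^3 + 8*x^2 - 4*x.
∫_{-1}^{1} of each monomial x^k gives [2/(k+1) if k even, 0 if k odd]. Integrating term-by-term (or equivalently evaluating the antiderivative F(x) = x^5/5 - 5*x^4/4 + 8*x^3/3 - 2*x^2 at the endpoints):
  F(1) − F(−1) = -23/60 − (-367/60) = 86/15.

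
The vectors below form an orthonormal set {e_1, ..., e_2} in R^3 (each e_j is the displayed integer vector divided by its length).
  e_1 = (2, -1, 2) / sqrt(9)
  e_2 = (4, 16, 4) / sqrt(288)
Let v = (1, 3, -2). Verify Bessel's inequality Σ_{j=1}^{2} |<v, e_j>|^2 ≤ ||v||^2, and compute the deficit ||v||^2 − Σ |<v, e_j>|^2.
Σ |<v, e_j>|^2 = 19/2; ||v||^2 = 14; deficit = 9/2

Write each e_j = u_j / sqrt(<u_j, u_j>) where u_j is the displayed integer vector. Then <v, e_j> = <v, u_j> / sqrt(<u_j, u_j>), so |<v, e_j>|^2 = <v, u_j>^2 / <u_j, u_j>.
Coefficients: <v, e_1> = -5/sqrt(9), <v, e_2> = 44/sqrt(288).
Square and sum: Σ |<v, e_j>|^2 = 19/2.
Compute ||v||^2 = v·v = 14.
Deficit = 14 − 19/2 = 9/2 ≥ 0, confirming Bessel's inequality. (The deficit equals ||v − Σ <v,e_j> e_j||^2, the squared distance from v to span{e_j}.)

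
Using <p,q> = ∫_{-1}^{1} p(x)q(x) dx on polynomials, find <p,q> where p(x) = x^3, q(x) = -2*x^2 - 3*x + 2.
<p,q> = -6/5

Expand the product: p(x)·q(x) = -2*x^5 - 3*x^4 + 2*x^3.
∫_{-1}^{1} of each monomial x^k gives [2/(k+1) if k even, 0 if k odd]. Integrating term-by-term (or equivalently evaluating the antiderivative F(x) = -x^6/3 - 3*x^5/5 + x^4/2 at the endpoints):
  F(1) − F(−1) = -13/30 − (23/30) = -6/5.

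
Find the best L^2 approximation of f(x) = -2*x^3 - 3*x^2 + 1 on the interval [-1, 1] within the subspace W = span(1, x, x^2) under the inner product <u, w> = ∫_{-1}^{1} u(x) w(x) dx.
g(x) = -3*x^2 - 6*x/5 + 1

The best approximation g ∈ W is the orthogonal projection of f onto W. Writing g = a_0 + a_1 x + a_2 x^2, the coefficients solve the normal equations G · a = b where
  G_{ij} = <φ_i, φ_j> and b_i = <f, φ_i>, with φ_0 = 1, φ_1 = x, φ_2 = x^2.
G =
  [2, 0, 2/3]
  [0, 2/3, 0]
  [2/3, 0, 2/5],
b = (0, -4/5, -8/15).
Solving gives a_0 = 1, a_1 = -6/5, a_2 = -3, so
  g(x) = -3*x^2 - 6*x/5 + 1.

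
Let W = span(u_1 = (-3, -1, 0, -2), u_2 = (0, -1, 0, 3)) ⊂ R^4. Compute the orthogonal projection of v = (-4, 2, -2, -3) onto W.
proj_W(v) = (-63/23, -31/115, 0, -432/115)

Set up U = [u_1 | ... | u_2] ∈ R^(4×2). The projector onto W = col(U) is P = U (U^T U)^(-1) U^T.
Compute U^T U =
  [14, -5]
  [-5, 10],
and U^T v = (16, -11).
Solve U^T U · c = U^T v for the coefficients: c = (21/23, -74/115). The projection is proj_W(v) = U c.
Check: (v - proj_W(v)) · u_1 = 0  (should be 0).
Check: (v - proj_W(v)) · u_2 = 0  (should be 0).
Result: proj_W(v) = (-63/23, -31/115, 0, -432/115).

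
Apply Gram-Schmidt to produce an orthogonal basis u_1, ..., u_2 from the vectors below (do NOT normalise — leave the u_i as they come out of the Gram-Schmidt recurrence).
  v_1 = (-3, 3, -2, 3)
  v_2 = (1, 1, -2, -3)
Orthogonal basis:
  u_1 = (-3, 3, -2, 3)
  u_2 = (16/31, 46/31, -72/31, -78/31)

Apply the Gram-Schmidt recurrence
  u_1 = v_1
  u_i = v_i − Σ_{j<i} ((v_i · u_j) / (u_j · u_j)) · u_j.

Step by step this gives:
  u_1 = (-3, 3, -2, 3)
  u_2 = (16/31, 46/31, -72/31, -78/31)

Orthogonality check:
  u_2 · u_1 = 0 (should be 0)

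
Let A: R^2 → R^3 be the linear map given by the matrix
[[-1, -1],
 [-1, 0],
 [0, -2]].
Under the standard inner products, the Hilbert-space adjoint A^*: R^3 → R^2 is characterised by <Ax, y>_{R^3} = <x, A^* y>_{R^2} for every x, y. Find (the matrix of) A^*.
A^* = A^T =
[[-1, -1, 0],
 [-1, 0, -2]]

For real matrices with standard dot products, the defining identity <Ax, y> = <x, A^* y> gives (Ax)^T y = x^T (A^*) y, i.e. x^T A^T y = x^T (A^*) y. Since this holds for all x, y, we must have A^* = A^T. Therefore
A^* =
[[-1, -1, 0],
 [-1, 0, -2]].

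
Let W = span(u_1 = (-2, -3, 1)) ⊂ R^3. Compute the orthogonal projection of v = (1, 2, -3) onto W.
proj_W(v) = (11/7, 33/14, -11/14)

Set up U = [u_1 | ... | u_1] ∈ R^(3×1). The projector onto W = col(U) is P = U (U^T U)^(-1) U^T.
Compute U^T U =
  [14],
and U^T v = (-11).
Solve U^T U · c = U^T v for the coefficients: c = (-11/14). The projection is proj_W(v) = U c.
Check: (v - proj_W(v)) · u_1 = 0  (should be 0).
Result: proj_W(v) = (11/7, 33/14, -11/14).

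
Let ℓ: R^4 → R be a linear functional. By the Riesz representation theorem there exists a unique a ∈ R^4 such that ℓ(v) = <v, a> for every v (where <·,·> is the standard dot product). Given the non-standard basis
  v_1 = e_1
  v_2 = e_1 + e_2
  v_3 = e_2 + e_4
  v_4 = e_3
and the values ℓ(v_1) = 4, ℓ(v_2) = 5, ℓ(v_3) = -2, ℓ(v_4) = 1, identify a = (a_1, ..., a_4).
a = (4, 1, 1, -3)

Write a = (a_1, ..., a_4) in the standard basis. For each basis vector v_i, ℓ(v_i) = <v_i, a> is a linear equation in the a_j's. Collect the n equations into a matrix system V a = ℓ, where row i of V is v_i (expressed in the standard basis). Since V is invertible (lower-triangular with 1s on the diagonal, up to permutation), solve by back-substitution:
  V =
[[1, 0, 0, 0],
 [1, 1, 0, 0],
 [0, 1, 0, 1],
 [0, 0, 1, 0]]
  V a = (4, 5, -2, 1)
Solving gives a = (4, 1, 1, -3).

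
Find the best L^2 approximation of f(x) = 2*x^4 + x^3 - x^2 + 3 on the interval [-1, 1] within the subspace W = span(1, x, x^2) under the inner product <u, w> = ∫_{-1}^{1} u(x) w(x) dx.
g(x) = 5*x^2/7 + 3*x/5 + 99/35

The best approximation g ∈ W is the orthogonal projection of f onto W. Writing g = a_0 + a_1 x + a_2 x^2, the coefficients solve the normal equations G · a = b where
  G_{ij} = <φ_i, φ_j> and b_i = <f, φ_i>, with φ_0 = 1, φ_1 = x, φ_2 = x^2.
G =
  [2, 0, 2/3]
  [0, 2/3, 0]
  [2/3, 0, 2/5],
b = (92/15, 2/5, 76/35).
Solving gives a_0 = 99/35, a_1 = 3/5, a_2 = 5/7, so
  g(x) = 5*x^2/7 + 3*x/5 + 99/35.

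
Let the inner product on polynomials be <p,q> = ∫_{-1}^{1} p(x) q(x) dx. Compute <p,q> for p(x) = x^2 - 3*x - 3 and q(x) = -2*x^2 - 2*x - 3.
<p,q> = 116/5

Expand the product: p(x)·q(x) = -2*x^4 + 4*x^3 + 9*x^2 + 15*x + 9.
∫_{-1}^{1} of each monomial x^k gives [2/(k+1) if k even, 0 if k odd]. Integrating term-by-term (or equivalently evaluating the antiderivative F(x) = -2*x^5/5 + x^4 + 3*x^3 + 15*x^2/2 + 9*x at the endpoints):
  F(1) − F(−1) = 201/10 − (-31/10) = 116/5.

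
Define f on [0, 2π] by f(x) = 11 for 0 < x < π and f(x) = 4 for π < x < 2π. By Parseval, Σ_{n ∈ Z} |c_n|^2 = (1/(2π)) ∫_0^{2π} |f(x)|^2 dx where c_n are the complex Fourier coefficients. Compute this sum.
Σ |c_n|^2 = 137/2

Parseval equates the L^2 energy of f (normalised by 1/(2π)) with the ℓ^2 sum of its Fourier coefficients: (1/(2π)) ∫_0^{2π} |f|^2 = Σ |c_n|^2.
Compute the left side: (1/(2π)) [∫_0^π 11^2 dx + ∫_π^{2π} 4^2 dx] = (1/(2π)) · (121π + 16π) = (121 + 16)/2 = 137/2.
So Σ_{n ∈ Z} |c_n|^2 = 137/2.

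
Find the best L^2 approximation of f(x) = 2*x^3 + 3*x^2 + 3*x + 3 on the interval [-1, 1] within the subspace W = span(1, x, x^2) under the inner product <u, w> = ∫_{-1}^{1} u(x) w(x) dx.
g(x) = 3*x^2 + 21*x/5 + 3

The best approximation g ∈ W is the orthogonal projection of f onto W. Writing g = a_0 + a_1 x + a_2 x^2, the coefficients solve the normal equations G · a = b where
  G_{ij} = <φ_i, φ_j> and b_i = <f, φ_i>, with φ_0 = 1, φ_1 = x, φ_2 = x^2.
G =
  [2, 0, 2/3]
  [0, 2/3, 0]
  [2/3, 0, 2/5],
b = (8, 14/5, 16/5).
Solving gives a_0 = 3, a_1 = 21/5, a_2 = 3, so
  g(x) = 3*x^2 + 21*x/5 + 3.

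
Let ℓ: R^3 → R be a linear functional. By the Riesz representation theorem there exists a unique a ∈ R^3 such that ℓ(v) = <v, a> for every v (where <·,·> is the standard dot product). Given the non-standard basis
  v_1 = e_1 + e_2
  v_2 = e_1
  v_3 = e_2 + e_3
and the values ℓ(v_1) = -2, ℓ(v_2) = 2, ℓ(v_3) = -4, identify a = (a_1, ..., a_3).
a = (2, -4, 0)

Write a = (a_1, ..., a_3) in the standard basis. For each basis vector v_i, ℓ(v_i) = <v_i, a> is a linear equation in the a_j's. Collect the n equations into a matrix system V a = ℓ, where row i of V is v_i (expressed in the standard basis). Since V is invertible (lower-triangular with 1s on the diagonal, up to permutation), solve by back-substitution:
  V =
[[1, 1, 0],
 [1, 0, 0],
 [0, 1, 1]]
  V a = (-2, 2, -4)
Solving gives a = (2, -4, 0).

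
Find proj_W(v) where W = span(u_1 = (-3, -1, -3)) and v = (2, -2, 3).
proj_W(v) = (39/19, 13/19, 39/19)

Set up U = [u_1 | ... | u_1] ∈ R^(3×1). The projector onto W = col(U) is P = U (U^T U)^(-1) U^T.
Compute U^T U =
  [19],
and U^T v = (-13).
Solve U^T U · c = U^T v for the coefficients: c = (-13/19). The projection is proj_W(v) = U c.
Check: (v - proj_W(v)) · u_1 = 0  (should be 0).
Result: proj_W(v) = (39/19, 13/19, 39/19).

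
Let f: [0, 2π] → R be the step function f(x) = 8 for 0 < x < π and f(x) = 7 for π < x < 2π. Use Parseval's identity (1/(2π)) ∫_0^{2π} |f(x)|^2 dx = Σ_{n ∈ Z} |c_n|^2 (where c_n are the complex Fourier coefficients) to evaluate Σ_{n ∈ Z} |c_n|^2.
Σ |c_n|^2 = 113/2

Parseval equates the L^2 energy of f (normalised by 1/(2π)) with the ℓ^2 sum of its Fourier coefficients: (1/(2π)) ∫_0^{2π} |f|^2 = Σ |c_n|^2.
Compute the left side: (1/(2π)) [∫_0^π 8^2 dx + ∫_π^{2π} 7^2 dx] = (1/(2π)) · (64π + 49π) = (64 + 49)/2 = 113/2.
So Σ_{n ∈ Z} |c_n|^2 = 113/2.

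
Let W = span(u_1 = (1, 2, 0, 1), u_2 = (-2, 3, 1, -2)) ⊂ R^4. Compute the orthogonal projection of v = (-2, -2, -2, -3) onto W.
proj_W(v) = (-113/52, -121/52, 15/52, -113/52)

Set up U = [u_1 | ... | u_2] ∈ R^(4×2). The projector onto W = col(U) is P = U (U^T U)^(-1) U^T.
Compute U^T U =
  [6, 2]
  [2, 18],
and U^T v = (-9, 2).
Solve U^T U · c = U^T v for the coefficients: c = (-83/52, 15/52). The projection is proj_W(v) = U c.
Check: (v - proj_W(v)) · u_1 = 0  (should be 0).
Check: (v - proj_W(v)) · u_2 = 0  (should be 0).
Result: proj_W(v) = (-113/52, -121/52, 15/52, -113/52).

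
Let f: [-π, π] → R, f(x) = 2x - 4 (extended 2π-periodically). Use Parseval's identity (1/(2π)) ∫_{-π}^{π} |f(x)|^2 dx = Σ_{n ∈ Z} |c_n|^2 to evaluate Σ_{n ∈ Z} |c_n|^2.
Σ |c_n|^2 = 4π^2/3 + 16

Expand and integrate term by term over [-π, π]:
  ∫ (2x)^2 dx = 4·(2π^3/3); ∫ 2·2·(-4)·x dx = 0 (odd integrand); ∫ (-4)^2 dx = 16·2π.
So (1/(2π)) ∫_{-π}^{π} (2x - 4)^2 dx = 4π^2/3 + 16 = 4π^2/3 + 16.
Parseval ⇒ Σ |c_n|^2 = 4π^2/3 + 16.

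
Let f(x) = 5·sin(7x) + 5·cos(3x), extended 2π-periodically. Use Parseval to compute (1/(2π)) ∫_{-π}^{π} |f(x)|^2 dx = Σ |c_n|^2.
Σ |c_n|^2 = 25

Expand |f|^2 and use orthogonality of {sin(nx), cos(mx)} on [-π, π]:
  ∫_{-π}^{π} sin(nx)^2 dx = π, ∫ cos(mx)^2 dx = π, and cross terms integrate to 0.
So ∫_{-π}^{π} f(x)^2 dx = 5^2 · π + 5^2 · π = (25 + 25)π.
Divide by 2π: (25 + 25)/2 = 25.
By Parseval, this equals Σ |c_n|^2.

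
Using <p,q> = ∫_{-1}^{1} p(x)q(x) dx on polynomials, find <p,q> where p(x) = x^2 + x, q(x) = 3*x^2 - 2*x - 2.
<p,q> = -22/15

Expand the product: p(x)·q(x) = 3*x^4 + x^3 - 4*x^2 - 2*x.
∫_{-1}^{1} of each monomial x^k gives [2/(k+1) if k even, 0 if k odd]. Integrating term-by-term (or equivalently evaluating the antiderivative F(x) = 3*x^5/5 + x^4/4 - 4*x^3/3 - x^2 at the endpoints):
  F(1) − F(−1) = -89/60 − (-1/60) = -22/15.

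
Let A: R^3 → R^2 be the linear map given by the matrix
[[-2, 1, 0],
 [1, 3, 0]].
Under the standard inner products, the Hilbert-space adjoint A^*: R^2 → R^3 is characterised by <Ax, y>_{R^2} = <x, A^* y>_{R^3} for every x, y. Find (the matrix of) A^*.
A^* = A^T =
[[-2, 1],
 [1, 3],
 [0, 0]]

For real matrices with standard dot products, the defining identity <Ax, y> = <x, A^* y> gives (Ax)^T y = x^T (A^*) y, i.e. x^T A^T y = x^T (A^*) y. Since this holds for all x, y, we must have A^* = A^T. Therefore
A^* =
[[-2, 1],
 [1, 3],
 [0, 0]].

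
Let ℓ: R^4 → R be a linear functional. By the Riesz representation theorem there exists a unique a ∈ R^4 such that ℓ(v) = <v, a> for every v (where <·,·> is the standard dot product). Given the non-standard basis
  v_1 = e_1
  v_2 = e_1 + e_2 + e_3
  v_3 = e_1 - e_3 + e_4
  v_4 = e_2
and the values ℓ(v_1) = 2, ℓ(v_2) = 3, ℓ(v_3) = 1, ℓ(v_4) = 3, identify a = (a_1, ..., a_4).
a = (2, 3, -2, -3)

Write a = (a_1, ..., a_4) in the standard basis. For each basis vector v_i, ℓ(v_i) = <v_i, a> is a linear equation in the a_j's. Collect the n equations into a matrix system V a = ℓ, where row i of V is v_i (expressed in the standard basis). Since V is invertible (lower-triangular with 1s on the diagonal, up to permutation), solve by back-substitution:
  V =
[[1, 0, 0, 0],
 [1, 1, 1, 0],
 [1, 0, -1, 1],
 [0, 1, 0, 0]]
  V a = (2, 3, 1, 3)
Solving gives a = (2, 3, -2, -3).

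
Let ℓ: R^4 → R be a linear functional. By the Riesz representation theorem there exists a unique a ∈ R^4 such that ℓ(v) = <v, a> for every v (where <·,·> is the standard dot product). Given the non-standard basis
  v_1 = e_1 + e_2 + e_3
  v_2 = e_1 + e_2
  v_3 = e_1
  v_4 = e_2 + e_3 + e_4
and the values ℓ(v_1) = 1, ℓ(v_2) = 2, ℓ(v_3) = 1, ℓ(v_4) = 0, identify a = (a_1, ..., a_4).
a = (1, 1, -1, 0)

Write a = (a_1, ..., a_4) in the standard basis. For each basis vector v_i, ℓ(v_i) = <v_i, a> is a linear equation in the a_j's. Collect the n equations into a matrix system V a = ℓ, where row i of V is v_i (expressed in the standard basis). Since V is invertible (lower-triangular with 1s on the diagonal, up to permutation), solve by back-substitution:
  V =
[[1, 1, 1, 0],
 [1, 1, 0, 0],
 [1, 0, 0, 0],
 [0, 1, 1, 1]]
  V a = (1, 2, 1, 0)
Solving gives a = (1, 1, -1, 0).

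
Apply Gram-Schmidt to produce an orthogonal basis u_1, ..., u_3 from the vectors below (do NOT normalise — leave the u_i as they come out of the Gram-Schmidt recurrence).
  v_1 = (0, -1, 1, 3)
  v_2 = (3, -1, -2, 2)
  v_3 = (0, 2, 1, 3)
Orthogonal basis:
  u_1 = (0, -1, 1, 3)
  u_2 = (3, -6/11, -27/11, 7/11)
  u_3 = (54/173, 462/173, 3/173, 153/173)

Apply the Gram-Schmidt recurrence
  u_1 = v_1
  u_i = v_i − Σ_{j<i} ((v_i · u_j) / (u_j · u_j)) · u_j.

Step by step this gives:
  u_1 = (0, -1, 1, 3)
  u_2 = (3, -6/11, -27/11, 7/11)
  u_3 = (54/173, 462/173, 3/173, 153/173)

Orthogonality check:
  u_2 · u_1 = 0 (should be 0)
  u_3 · u_1 = 0 (should be 0)
  u_3 · u_2 = 0 (should be 0)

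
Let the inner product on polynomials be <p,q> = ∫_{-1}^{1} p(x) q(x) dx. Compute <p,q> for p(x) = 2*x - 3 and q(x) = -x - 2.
<p,q> = 32/3

Expand the product: p(x)·q(x) = -2*x^2 - x + 6.
∫_{-1}^{1} of each monomial x^k gives [2/(k+1) if k even, 0 if k odd]. Integrating term-by-term (or equivalently evaluating the antiderivative F(x) = -2*x^3/3 - x^2/2 + 6*x at the endpoints):
  F(1) − F(−1) = 29/6 − (-35/6) = 32/3.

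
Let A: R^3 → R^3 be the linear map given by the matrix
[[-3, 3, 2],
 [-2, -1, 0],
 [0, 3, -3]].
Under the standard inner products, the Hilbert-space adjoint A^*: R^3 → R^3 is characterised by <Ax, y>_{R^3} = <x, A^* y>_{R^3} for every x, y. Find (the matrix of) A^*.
A^* = A^T =
[[-3, -2, 0],
 [3, -1, 3],
 [2, 0, -3]]

For real matrices with standard dot products, the defining identity <Ax, y> = <x, A^* y> gives (Ax)^T y = x^T (A^*) y, i.e. x^T A^T y = x^T (A^*) y. Since this holds for all x, y, we must have A^* = A^T. Therefore
A^* =
[[-3, -2, 0],
 [3, -1, 3],
 [2, 0, -3]].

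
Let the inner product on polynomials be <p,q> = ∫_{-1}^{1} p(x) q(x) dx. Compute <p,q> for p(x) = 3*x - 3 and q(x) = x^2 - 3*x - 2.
<p,q> = 4

Expand the product: p(x)·q(x) = 3*x^3 - 12*x^2 + 3*x + 6.
∫_{-1}^{1} of each monomial x^k gives [2/(k+1) if k even, 0 if k odd]. Integrating term-by-term (or equivalently evaluating the antiderivative F(x) = 3*x^4/4 - 4*x^3 + 3*x^2/2 + 6*x at the endpoints):
  F(1) − F(−1) = 17/4 − (1/4) = 4.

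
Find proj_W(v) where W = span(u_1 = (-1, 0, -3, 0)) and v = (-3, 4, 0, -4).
proj_W(v) = (-3/10, 0, -9/10, 0)

Set up U = [u_1 | ... | u_1] ∈ R^(4×1). The projector onto W = col(U) is P = U (U^T U)^(-1) U^T.
Compute U^T U =
  [10],
and U^T v = (3).
Solve U^T U · c = U^T v for the coefficients: c = (3/10). The projection is proj_W(v) = U c.
Check: (v - proj_W(v)) · u_1 = 0  (should be 0).
Result: proj_W(v) = (-3/10, 0, -9/10, 0).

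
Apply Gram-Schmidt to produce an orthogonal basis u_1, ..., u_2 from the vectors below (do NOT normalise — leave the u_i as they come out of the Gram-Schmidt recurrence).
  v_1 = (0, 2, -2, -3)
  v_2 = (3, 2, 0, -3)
Orthogonal basis:
  u_1 = (0, 2, -2, -3)
  u_2 = (3, 8/17, 26/17, -12/17)

Apply the Gram-Schmidt recurrence
  u_1 = v_1
  u_i = v_i − Σ_{j<i} ((v_i · u_j) / (u_j · u_j)) · u_j.

Step by step this gives:
  u_1 = (0, 2, -2, -3)
  u_2 = (3, 8/17, 26/17, -12/17)

Orthogonality check:
  u_2 · u_1 = 0 (should be 0)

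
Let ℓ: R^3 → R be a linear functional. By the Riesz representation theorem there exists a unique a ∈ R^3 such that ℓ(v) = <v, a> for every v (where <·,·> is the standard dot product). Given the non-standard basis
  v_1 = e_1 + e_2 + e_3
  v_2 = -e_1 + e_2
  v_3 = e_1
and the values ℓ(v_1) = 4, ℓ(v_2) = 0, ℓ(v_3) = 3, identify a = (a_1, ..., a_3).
a = (3, 3, -2)

Write a = (a_1, ..., a_3) in the standard basis. For each basis vector v_i, ℓ(v_i) = <v_i, a> is a linear equation in the a_j's. Collect the n equations into a matrix system V a = ℓ, where row i of V is v_i (expressed in the standard basis). Since V is invertible (lower-triangular with 1s on the diagonal, up to permutation), solve by back-substitution:
  V =
[[1, 1, 1],
 [-1, 1, 0],
 [1, 0, 0]]
  V a = (4, 0, 3)
Solving gives a = (3, 3, -2).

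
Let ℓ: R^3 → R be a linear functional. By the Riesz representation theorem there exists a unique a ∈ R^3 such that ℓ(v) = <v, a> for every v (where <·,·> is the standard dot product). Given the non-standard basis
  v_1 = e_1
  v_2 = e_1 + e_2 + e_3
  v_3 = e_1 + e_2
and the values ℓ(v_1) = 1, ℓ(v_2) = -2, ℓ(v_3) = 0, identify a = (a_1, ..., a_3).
a = (1, -1, -2)

Write a = (a_1, ..., a_3) in the standard basis. For each basis vector v_i, ℓ(v_i) = <v_i, a> is a linear equation in the a_j's. Collect the n equations into a matrix system V a = ℓ, where row i of V is v_i (expressed in the standard basis). Since V is invertible (lower-triangular with 1s on the diagonal, up to permutation), solve by back-substitution:
  V =
[[1, 0, 0],
 [1, 1, 1],
 [1, 1, 0]]
  V a = (1, -2, 0)
Solving gives a = (1, -1, -2).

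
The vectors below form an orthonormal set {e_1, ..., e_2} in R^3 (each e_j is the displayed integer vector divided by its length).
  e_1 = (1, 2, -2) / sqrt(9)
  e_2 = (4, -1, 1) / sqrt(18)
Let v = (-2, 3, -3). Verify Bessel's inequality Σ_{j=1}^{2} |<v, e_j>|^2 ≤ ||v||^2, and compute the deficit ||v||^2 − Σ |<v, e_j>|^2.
Σ |<v, e_j>|^2 = 22; ||v||^2 = 22; deficit = 0

Write each e_j = u_j / sqrt(<u_j, u_j>) where u_j is the displayed integer vector. Then <v, e_j> = <v, u_j> / sqrt(<u_j, u_j>), so |<v, e_j>|^2 = <v, u_j>^2 / <u_j, u_j>.
Coefficients: <v, e_1> = 10/sqrt(9), <v, e_2> = -14/sqrt(18).
Square and sum: Σ |<v, e_j>|^2 = 22.
Compute ||v||^2 = v·v = 22.
Deficit = 22 − 22 = 0 ≥ 0, confirming Bessel's inequality. (The deficit equals ||v − Σ <v,e_j> e_j||^2, the squared distance from v to span{e_j}.)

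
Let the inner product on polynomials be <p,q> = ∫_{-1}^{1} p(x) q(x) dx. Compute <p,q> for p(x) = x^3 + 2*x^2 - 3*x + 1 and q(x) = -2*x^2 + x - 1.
<p,q> = -118/15

Expand the product: p(x)·q(x) = -2*x^5 - 3*x^4 + 7*x^3 - 7*x^2 + 4*x - 1.
∫_{-1}^{1} of each monomial x^k gives [2/(k+1) if k even, 0 if k odd]. Integrating term-by-term (or equivalently evaluating the antiderivative F(x) = -x^6/3 - 3*x^5/5 + 7*x^4/4 - 7*x^3/3 + 2*x^2 - x at the endpoints):
  F(1) − F(−1) = -31/60 − (147/20) = -118/15.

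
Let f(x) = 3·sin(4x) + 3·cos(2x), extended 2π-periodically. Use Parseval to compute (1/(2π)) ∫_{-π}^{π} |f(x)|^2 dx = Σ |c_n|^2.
Σ |c_n|^2 = 9

Expand |f|^2 and use orthogonality of {sin(nx), cos(mx)} on [-π, π]:
  ∫_{-π}^{π} sin(nx)^2 dx = π, ∫ cos(mx)^2 dx = π, and cross terms integrate to 0.
So ∫_{-π}^{π} f(x)^2 dx = 3^2 · π + 3^2 · π = (9 + 9)π.
Divide by 2π: (9 + 9)/2 = 9.
By Parseval, this equals Σ |c_n|^2.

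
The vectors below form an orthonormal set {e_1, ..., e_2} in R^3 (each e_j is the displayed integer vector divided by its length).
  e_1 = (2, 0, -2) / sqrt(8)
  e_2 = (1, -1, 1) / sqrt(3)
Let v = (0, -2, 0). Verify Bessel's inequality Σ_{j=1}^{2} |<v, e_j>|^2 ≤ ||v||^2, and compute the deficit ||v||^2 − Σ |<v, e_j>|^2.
Σ |<v, e_j>|^2 = 4/3; ||v||^2 = 4; deficit = 8/3

Write each e_j = u_j / sqrt(<u_j, u_j>) where u_j is the displayed integer vector. Then <v, e_j> = <v, u_j> / sqrt(<u_j, u_j>), so |<v, e_j>|^2 = <v, u_j>^2 / <u_j, u_j>.
Coefficients: <v, e_1> = 0/sqrt(8), <v, e_2> = 2/sqrt(3).
Square and sum: Σ |<v, e_j>|^2 = 4/3.
Compute ||v||^2 = v·v = 4.
Deficit = 4 − 4/3 = 8/3 ≥ 0, confirming Bessel's inequality. (The deficit equals ||v − Σ <v,e_j> e_j||^2, the squared distance from v to span{e_j}.)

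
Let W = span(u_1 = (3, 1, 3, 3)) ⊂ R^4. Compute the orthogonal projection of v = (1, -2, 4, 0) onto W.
proj_W(v) = (39/28, 13/28, 39/28, 39/28)

Set up U = [u_1 | ... | u_1] ∈ R^(4×1). The projector onto W = col(U) is P = U (U^T U)^(-1) U^T.
Compute U^T U =
  [28],
and U^T v = (13).
Solve U^T U · c = U^T v for the coefficients: c = (13/28). The projection is proj_W(v) = U c.
Check: (v - proj_W(v)) · u_1 = 0  (should be 0).
Result: proj_W(v) = (39/28, 13/28, 39/28, 39/28).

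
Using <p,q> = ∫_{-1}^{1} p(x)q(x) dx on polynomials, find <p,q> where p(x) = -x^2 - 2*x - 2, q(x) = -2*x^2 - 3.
<p,q> = 262/15

Expand the product: p(x)·q(x) = 2*x^4 + 4*x^3 + 7*x^2 + 6*x + 6.
∫_{-1}^{1} of each monomial x^k gives [2/(k+1) if k even, 0 if k odd]. Integrating term-by-term (or equivalently evaluating the antiderivative F(x) = 2*x^5/5 + x^4 + 7*x^3/3 + 3*x^2 + 6*x at the endpoints):
  F(1) − F(−1) = 191/15 − (-71/15) = 262/15.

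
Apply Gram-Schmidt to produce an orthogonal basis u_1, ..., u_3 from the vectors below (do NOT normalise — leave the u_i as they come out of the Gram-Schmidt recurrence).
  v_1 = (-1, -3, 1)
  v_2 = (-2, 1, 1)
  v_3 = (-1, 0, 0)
Orthogonal basis:
  u_1 = (-1, -3, 1)
  u_2 = (-2, 1, 1)
  u_3 = (-8/33, -2/33, -14/33)

Apply the Gram-Schmidt recurrence
  u_1 = v_1
  u_i = v_i − Σ_{j<i} ((v_i · u_j) / (u_j · u_j)) · u_j.

Step by step this gives:
  u_1 = (-1, -3, 1)
  u_2 = (-2, 1, 1)
  u_3 = (-8/33, -2/33, -14/33)

Orthogonality check:
  u_2 · u_1 = 0 (should be 0)
  u_3 · u_1 = 0 (should be 0)
  u_3 · u_2 = 0 (should be 0)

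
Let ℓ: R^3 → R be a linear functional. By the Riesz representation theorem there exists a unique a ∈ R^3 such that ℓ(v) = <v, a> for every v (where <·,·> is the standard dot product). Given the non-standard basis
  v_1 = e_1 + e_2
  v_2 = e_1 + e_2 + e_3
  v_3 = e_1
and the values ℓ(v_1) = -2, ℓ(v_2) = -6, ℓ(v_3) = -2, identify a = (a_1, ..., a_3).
a = (-2, 0, -4)

Write a = (a_1, ..., a_3) in the standard basis. For each basis vector v_i, ℓ(v_i) = <v_i, a> is a linear equation in the a_j's. Collect the n equations into a matrix system V a = ℓ, where row i of V is v_i (expressed in the standard basis). Since V is invertible (lower-triangular with 1s on the diagonal, up to permutation), solve by back-substitution:
  V =
[[1, 1, 0],
 [1, 1, 1],
 [1, 0, 0]]
  V a = (-2, -6, -2)
Solving gives a = (-2, 0, -4).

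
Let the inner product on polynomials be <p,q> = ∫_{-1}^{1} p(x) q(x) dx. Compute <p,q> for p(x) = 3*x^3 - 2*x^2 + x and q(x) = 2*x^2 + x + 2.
<p,q> = -12/5

Expand the product: p(x)·q(x) = 6*x^5 - x^4 + 6*x^3 - 3*x^2 + 2*x.
∫_{-1}^{1} of each monomial x^k gives [2/(k+1) if k even, 0 if k odd]. Integrating term-by-term (or equivalently evaluating the antiderivative F(x) = x^6 - x^5/5 + 3*x^4/2 - x^3 + x^2 at the endpoints):
  F(1) − F(−1) = 23/10 − (47/10) = -12/5.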